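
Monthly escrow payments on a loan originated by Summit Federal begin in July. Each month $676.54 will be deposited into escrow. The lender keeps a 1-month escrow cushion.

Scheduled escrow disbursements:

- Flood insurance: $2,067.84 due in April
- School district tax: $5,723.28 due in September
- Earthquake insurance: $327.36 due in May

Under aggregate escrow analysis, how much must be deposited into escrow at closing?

Cushion = 1 × $676.54 = $676.54
Trial balance (start $0, +$676.54 each month, − disbursements):
  Jul: +$676.54 → $676.54
  Aug: +$676.54 → $1,353.08
  Sep: +$676.54 − $5,723.28 → -$3,693.66
  Oct: +$676.54 → -$3,017.12
  Nov: +$676.54 → -$2,340.58
  Dec: +$676.54 → -$1,664.04
  Jan: +$676.54 → -$987.50
  Feb: +$676.54 → -$310.96
  Mar: +$676.54 → $365.58
  Apr: +$676.54 − $2,067.84 → -$1,025.72
  May: +$676.54 − $327.36 → -$676.54
  Jun: +$676.54 → $0.00
Lowest trial balance = -$3,693.66 (Sep)
Initial deposit = cushion − low point = $676.54 − (-$3,693.66) = $4,370.20

$4,370.20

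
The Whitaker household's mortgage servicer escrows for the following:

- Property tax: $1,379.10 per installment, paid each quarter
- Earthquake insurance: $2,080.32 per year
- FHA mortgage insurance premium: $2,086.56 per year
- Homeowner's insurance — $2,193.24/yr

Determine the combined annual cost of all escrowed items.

Property tax — $1,379.10 × 4 = $5,516.40/yr
Earthquake insurance — $2,080.32/yr
FHA mortgage insurance premium — $2,086.56/yr
Homeowner's insurance — $2,193.24/yr
Total per year = $5,516.40 + $2,080.32 + $2,086.56 + $2,193.24 = $11,876.52

$11,876.52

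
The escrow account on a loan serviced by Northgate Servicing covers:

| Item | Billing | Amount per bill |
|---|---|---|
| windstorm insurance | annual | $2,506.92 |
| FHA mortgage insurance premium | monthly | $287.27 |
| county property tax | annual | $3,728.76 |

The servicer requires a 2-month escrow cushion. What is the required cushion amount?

Windstorm insurance = $2,506.92
FHA mortgage insurance premium = $287.27 × 12 = $3,447.24
County property tax = $3,728.76
Annual escrow total = $2,506.92 + $3,447.24 + $3,728.76 = $9,682.92
Base monthly escrow = $9,682.92 ÷ 12 = $806.91
Reserve = 2 × $806.91 = $1,613.82

$1,613.82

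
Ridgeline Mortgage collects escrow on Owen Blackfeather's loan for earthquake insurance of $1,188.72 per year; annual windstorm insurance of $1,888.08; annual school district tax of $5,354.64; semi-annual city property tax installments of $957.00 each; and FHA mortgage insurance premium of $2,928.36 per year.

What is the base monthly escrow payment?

Earthquake insurance = $1,188.72 annually
Windstorm insurance = $1,888.08 annually
School district tax = $5,354.64 annually
City property tax = $957.00 × 2 = $1,914.00 annually
FHA mortgage insurance premium = $2,928.36 annually
Yearly total = $1,188.72 + $1,888.08 + $5,354.64 + $1,914.00 + $2,928.36 = $13,273.80
Per month = $13,273.80 / 12 = $1,106.15

$1,106.15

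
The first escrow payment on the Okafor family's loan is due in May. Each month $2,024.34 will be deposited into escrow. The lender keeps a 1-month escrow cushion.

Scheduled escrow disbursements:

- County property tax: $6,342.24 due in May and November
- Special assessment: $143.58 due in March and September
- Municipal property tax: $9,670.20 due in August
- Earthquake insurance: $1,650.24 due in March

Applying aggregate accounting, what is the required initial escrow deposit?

$10,352.22

Cushion = 1 × $2,024.34 = $2,024.34
Trial balance (start $0, +$2,024.34 each month, − disbursements):
  May: +$2,024.34 − $6,342.24 → -$4,317.90
  Jun: +$2,024.34 → -$2,293.56
  Jul: +$2,024.34 → -$269.22
  Aug: +$2,024.34 − $9,670.20 → -$7,915.08
  Sep: +$2,024.34 − $143.58 → -$6,034.32
  Oct: +$2,024.34 → -$4,009.98
  Nov: +$2,024.34 − $6,342.24 → -$8,327.88
  Dec: +$2,024.34 → -$6,303.54
  Jan: +$2,024.34 → -$4,279.20
  Feb: +$2,024.34 → -$2,254.86
  Mar: +$2,024.34 − $1,793.82 → -$2,024.34
  Apr: +$2,024.34 → $0.00
Lowest trial balance = -$8,327.88 (Nov)
Initial deposit = cushion − low point = $2,024.34 − (-$8,327.88) = $10,352.22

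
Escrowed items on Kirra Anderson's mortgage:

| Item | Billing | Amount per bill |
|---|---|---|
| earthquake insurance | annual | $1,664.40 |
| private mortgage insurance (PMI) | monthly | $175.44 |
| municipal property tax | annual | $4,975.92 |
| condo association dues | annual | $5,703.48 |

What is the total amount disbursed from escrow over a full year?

$14,449.08

Earthquake insurance — $1,664.40/yr
Private mortgage insurance (PMI) — $175.44 × 12 = $2,105.28/yr
Municipal property tax — $4,975.92/yr
Condo association dues — $5,703.48/yr
Yearly total = $14,449.08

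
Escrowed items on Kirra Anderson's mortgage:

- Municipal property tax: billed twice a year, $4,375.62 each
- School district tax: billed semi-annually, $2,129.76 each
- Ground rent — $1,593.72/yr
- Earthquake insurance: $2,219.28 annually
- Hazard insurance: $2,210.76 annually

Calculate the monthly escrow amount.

$1,586.21

Municipal property tax: $4,375.62 × 2 = $8,751.24 annually
School district tax: $2,129.76 × 2 = $4,259.52 annually
Ground rent: $1,593.72 annually
Earthquake insurance: $2,219.28 annually
Hazard insurance: $2,210.76 annually
Combined annual = $19,034.52
Monthly = $19,034.52 / 12 = $1,586.21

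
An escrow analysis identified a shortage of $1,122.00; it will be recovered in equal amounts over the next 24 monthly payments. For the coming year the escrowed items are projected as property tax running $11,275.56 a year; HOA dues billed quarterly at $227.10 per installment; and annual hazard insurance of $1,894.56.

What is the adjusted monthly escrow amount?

$1,219.96

Property tax — $11,275.56/yr
HOA dues — $227.10 × 4 = $908.40/yr
Hazard insurance — $1,894.56/yr
Annual escrow total = $14,078.52
Monthly = $14,078.52 / 12 = $1,173.21
Shortage spread = $1,122.00 ÷ 24 = $46.75/mo
Adjusted monthly = $1,173.21 + $46.75 = $1,219.96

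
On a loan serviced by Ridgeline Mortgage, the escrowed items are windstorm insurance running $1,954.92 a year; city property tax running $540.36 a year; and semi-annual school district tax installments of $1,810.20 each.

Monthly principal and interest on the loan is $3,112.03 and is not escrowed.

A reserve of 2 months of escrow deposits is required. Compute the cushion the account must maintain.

Windstorm insurance = $1,954.92
City property tax = $540.36
School district tax = $1,810.20 × 2 = $3,620.40
Combined annual = $6,115.68
Per month = $6,115.68 ÷ 12 = $509.64
Cushion = 2 × $509.64 = $1,019.28

$1,019.28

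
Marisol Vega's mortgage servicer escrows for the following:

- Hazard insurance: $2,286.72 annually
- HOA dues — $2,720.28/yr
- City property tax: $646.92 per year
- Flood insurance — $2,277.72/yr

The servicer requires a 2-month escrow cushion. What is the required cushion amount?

$1,321.94

Hazard insurance: $2,286.72
HOA dues: $2,720.28
City property tax: $646.92
Flood insurance: $2,277.72
Combined annual = $2,286.72 + $2,720.28 + $646.92 + $2,277.72 = $7,931.64
Monthly = $7,931.64 ÷ 12 = $660.97
Reserve = 2 × $660.97 = $1,321.94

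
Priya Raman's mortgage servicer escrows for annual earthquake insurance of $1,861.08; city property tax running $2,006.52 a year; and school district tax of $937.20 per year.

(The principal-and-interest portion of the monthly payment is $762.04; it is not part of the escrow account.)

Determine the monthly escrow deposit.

Earthquake insurance = $1,861.08 per year
City property tax = $2,006.52 per year
School district tax = $937.20 per year
Yearly total = $1,861.08 + $2,006.52 + $937.20 = $4,804.80
Per month = $4,804.80 / 12 = $400.40

$400.40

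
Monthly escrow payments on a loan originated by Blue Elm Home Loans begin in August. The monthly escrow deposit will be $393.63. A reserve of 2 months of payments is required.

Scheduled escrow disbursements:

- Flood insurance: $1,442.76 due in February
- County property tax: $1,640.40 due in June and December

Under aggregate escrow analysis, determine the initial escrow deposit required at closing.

$1,180.89

Cushion = 2 × $393.63 = $787.26
Trial balance (start $0, +$393.63 each month, − disbursements):
  Aug: +$393.63 → $393.63
  Sep: +$393.63 → $787.26
  Oct: +$393.63 → $1,180.89
  Nov: +$393.63 → $1,574.52
  Dec: +$393.63 − $1,640.40 → $327.75
  Jan: +$393.63 → $721.38
  Feb: +$393.63 − $1,442.76 → -$327.75
  Mar: +$393.63 → $65.88
  Apr: +$393.63 → $459.51
  May: +$393.63 → $853.14
  Jun: +$393.63 − $1,640.40 → -$393.63
  Jul: +$393.63 → $0.00
Lowest trial balance = -$393.63 (Jun)
Initial deposit = cushion − low point = $787.26 − (-$393.63) = $1,180.89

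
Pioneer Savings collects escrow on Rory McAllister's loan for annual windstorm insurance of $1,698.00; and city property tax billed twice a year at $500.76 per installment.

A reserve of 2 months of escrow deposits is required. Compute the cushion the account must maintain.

Windstorm insurance — $1,698.00
City property tax — $500.76 × 2 = $1,001.52
Combined annual = $1,698.00 + $1,001.52 = $2,699.52
Monthly escrow = $2,699.52 ÷ 12 = $224.96
Reserve = 2 × $224.96 = $449.92

$449.92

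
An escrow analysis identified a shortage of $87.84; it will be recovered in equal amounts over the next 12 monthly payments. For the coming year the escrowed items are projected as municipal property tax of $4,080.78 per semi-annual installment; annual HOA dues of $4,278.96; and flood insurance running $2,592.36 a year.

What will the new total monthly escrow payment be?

Municipal property tax = $4,080.78 × 2 = $8,161.56/yr
HOA dues = $4,278.96/yr
Flood insurance = $2,592.36/yr
Yearly total = $15,032.88
Monthly = $15,032.88 ÷ 12 = $1,252.74
Shortage per month = $87.84 ÷ 12 = $7.32
New monthly escrow = $1,252.74 + $7.32 = $1,260.06

$1,260.06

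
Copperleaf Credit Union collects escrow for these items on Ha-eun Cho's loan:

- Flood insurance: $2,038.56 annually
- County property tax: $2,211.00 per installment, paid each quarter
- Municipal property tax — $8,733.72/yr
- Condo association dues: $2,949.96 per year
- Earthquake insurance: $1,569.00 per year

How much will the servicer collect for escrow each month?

$2,011.27

Flood insurance: $2,038.56/yr
County property tax: $2,211.00 × 4 = $8,844.00/yr
Municipal property tax: $8,733.72/yr
Condo association dues: $2,949.96/yr
Earthquake insurance: $1,569.00/yr
Annual escrow total = $2,038.56 + $8,844.00 + $8,733.72 + $2,949.96 + $1,569.00 = $24,135.24
Monthly = $24,135.24 ÷ 12 = $2,011.27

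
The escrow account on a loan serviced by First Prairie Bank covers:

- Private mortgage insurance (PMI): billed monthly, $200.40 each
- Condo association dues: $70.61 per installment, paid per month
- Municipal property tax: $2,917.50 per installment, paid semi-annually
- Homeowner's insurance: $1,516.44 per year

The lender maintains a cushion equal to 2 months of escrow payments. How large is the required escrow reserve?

Private mortgage insurance (PMI): $200.40 × 12 = $2,404.80 per year
Condo association dues: $70.61 × 12 = $847.32 per year
Municipal property tax: $2,917.50 × 2 = $5,835.00 per year
Homeowner's insurance: $1,516.44 per year
Annual escrow total = $10,603.56
Per month = $10,603.56 ÷ 12 = $883.63
Cushion = 2 × $883.63 = $1,767.26

$1,767.26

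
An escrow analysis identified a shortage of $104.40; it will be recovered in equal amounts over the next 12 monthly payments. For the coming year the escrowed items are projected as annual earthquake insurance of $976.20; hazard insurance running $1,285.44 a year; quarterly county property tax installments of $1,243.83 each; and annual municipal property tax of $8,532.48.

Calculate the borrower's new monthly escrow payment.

Earthquake insurance: $976.20/yr
Hazard insurance: $1,285.44/yr
County property tax: $1,243.83 × 4 = $4,975.32/yr
Municipal property tax: $8,532.48/yr
Annual escrow total = $15,769.44
Base monthly escrow = $15,769.44 ÷ 12 = $1,314.12
Monthly shortage recovery: $104.40 / 12 = $8.70
Adjusted monthly = $1,314.12 + $8.70 = $1,322.82

$1,322.82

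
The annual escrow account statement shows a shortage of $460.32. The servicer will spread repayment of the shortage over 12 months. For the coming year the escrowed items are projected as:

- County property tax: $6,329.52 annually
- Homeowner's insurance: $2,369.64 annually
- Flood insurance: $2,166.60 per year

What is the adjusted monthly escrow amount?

$943.84

County property tax = $6,329.52
Homeowner's insurance = $2,369.64
Flood insurance = $2,166.60
Total annual escrow = $6,329.52 + $2,369.64 + $2,166.60 = $10,865.76
Per month = $10,865.76 ÷ 12 = $905.48
Shortage spread = $460.32 / 12 = $38.36/mo
New monthly escrow = $905.48 + $38.36 = $943.84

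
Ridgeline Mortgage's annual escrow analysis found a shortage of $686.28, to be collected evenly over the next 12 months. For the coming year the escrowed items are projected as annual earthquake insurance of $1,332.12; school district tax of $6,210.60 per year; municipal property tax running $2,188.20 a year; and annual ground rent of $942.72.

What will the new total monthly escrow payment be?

Earthquake insurance: $1,332.12
School district tax: $6,210.60
Municipal property tax: $2,188.20
Ground rent: $942.72
Total per year = $1,332.12 + $6,210.60 + $2,188.20 + $942.72 = $10,673.64
Monthly escrow = $10,673.64 ÷ 12 = $889.47
Shortage per month = $686.28 / 12 = $57.19
Adjusted monthly = $889.47 + $57.19 = $946.66

$946.66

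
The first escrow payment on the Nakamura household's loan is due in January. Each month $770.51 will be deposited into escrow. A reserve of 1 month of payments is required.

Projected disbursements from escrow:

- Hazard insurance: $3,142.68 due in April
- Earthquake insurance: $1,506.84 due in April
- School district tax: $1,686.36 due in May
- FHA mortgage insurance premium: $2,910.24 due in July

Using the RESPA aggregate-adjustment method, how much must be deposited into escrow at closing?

$4,623.06

Cushion = 1 × $770.51 = $770.51
Trial balance (start $0, +$770.51 each month, − disbursements):
  Jan: +$770.51 → $770.51
  Feb: +$770.51 → $1,541.02
  Mar: +$770.51 → $2,311.53
  Apr: +$770.51 − $4,649.52 → -$1,567.48
  May: +$770.51 − $1,686.36 → -$2,483.33
  Jun: +$770.51 → -$1,712.82
  Jul: +$770.51 − $2,910.24 → -$3,852.55
  Aug: +$770.51 → -$3,082.04
  Sep: +$770.51 → -$2,311.53
  Oct: +$770.51 → -$1,541.02
  Nov: +$770.51 → -$770.51
  Dec: +$770.51 → $0.00
Lowest trial balance = -$3,852.55 (Jul)
Initial deposit = cushion − low point = $770.51 − (-$3,852.55) = $4,623.06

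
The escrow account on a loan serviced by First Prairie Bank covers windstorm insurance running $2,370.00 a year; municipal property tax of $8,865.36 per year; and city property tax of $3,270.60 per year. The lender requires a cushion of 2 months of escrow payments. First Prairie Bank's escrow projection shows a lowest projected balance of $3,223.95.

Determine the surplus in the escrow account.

$806.29

Windstorm insurance = $2,370.00
Municipal property tax = $8,865.36
City property tax = $3,270.60
Annual escrow total = $14,505.96
Monthly = $14,505.96 ÷ 12 = $1,208.83
Required cushion = 2 × $1,208.83 = $2,417.66
Surplus = $3,223.95 − $2,417.66 = $806.29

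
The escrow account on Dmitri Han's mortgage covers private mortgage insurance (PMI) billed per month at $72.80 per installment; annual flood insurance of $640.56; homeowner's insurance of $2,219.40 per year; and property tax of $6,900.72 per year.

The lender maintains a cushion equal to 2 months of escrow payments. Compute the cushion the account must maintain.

$1,772.38

Private mortgage insurance (PMI) — $72.80 × 12 = $873.60
Flood insurance — $640.56
Homeowner's insurance — $2,219.40
Property tax — $6,900.72
Annual escrow total = $10,634.28
Base monthly escrow = $10,634.28 / 12 = $886.19
Reserve = 2 × $886.19 = $1,772.38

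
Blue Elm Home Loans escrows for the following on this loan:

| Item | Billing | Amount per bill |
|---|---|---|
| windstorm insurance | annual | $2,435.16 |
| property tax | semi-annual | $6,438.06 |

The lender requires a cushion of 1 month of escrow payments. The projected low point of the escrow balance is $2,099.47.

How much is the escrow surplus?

Windstorm insurance = $2,435.16
Property tax = $6,438.06 × 2 = $12,876.12
Yearly total = $15,311.28
Per month = $15,311.28 ÷ 12 = $1,275.94
Required cushion = 1 × $1,275.94 = $1,275.94
Surplus = $2,099.47 − $1,275.94 = $823.53

$823.53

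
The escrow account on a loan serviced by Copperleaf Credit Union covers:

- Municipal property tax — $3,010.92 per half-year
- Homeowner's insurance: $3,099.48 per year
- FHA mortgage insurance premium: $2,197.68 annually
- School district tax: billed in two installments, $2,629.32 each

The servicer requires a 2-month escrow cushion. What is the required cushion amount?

Municipal property tax = $3,010.92 × 2 = $6,021.84/yr
Homeowner's insurance = $3,099.48/yr
FHA mortgage insurance premium = $2,197.68/yr
School district tax = $2,629.32 × 2 = $5,258.64/yr
Yearly total = $6,021.84 + $3,099.48 + $2,197.68 + $5,258.64 = $16,577.64
Base monthly escrow = $16,577.64 ÷ 12 = $1,381.47
Reserve = 2 × $1,381.47 = $2,762.94

$2,762.94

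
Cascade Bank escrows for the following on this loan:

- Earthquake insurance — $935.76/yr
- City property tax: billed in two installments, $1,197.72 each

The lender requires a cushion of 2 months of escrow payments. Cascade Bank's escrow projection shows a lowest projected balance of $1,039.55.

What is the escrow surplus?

$484.35

Earthquake insurance: $935.76 annually
City property tax: $1,197.72 × 2 = $2,395.44 annually
Yearly total = $3,331.20
Per month = $3,331.20 ÷ 12 = $277.60
Required reserve = 2 × $277.60 = $555.20
Excess over cushion: $1,039.55 − $555.20 = $484.35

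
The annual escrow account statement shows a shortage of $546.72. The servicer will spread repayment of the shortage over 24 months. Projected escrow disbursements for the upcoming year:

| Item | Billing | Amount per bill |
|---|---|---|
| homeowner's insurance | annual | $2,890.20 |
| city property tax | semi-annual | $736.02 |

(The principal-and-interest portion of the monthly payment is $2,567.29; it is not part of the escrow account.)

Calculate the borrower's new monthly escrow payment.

$386.30

Homeowner's insurance = $2,890.20/yr
City property tax = $736.02 × 2 = $1,472.04/yr
Combined annual = $4,362.24
Per month = $4,362.24 / 12 = $363.52
Shortage per month = $546.72 / 24 = $22.78
Adjusted monthly = $363.52 + $22.78 = $386.30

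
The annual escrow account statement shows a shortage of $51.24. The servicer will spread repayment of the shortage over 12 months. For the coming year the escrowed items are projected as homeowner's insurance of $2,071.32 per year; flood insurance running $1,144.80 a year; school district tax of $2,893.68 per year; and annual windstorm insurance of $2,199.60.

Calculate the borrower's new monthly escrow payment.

$696.72

Homeowner's insurance — $2,071.32 per year
Flood insurance — $1,144.80 per year
School district tax — $2,893.68 per year
Windstorm insurance — $2,199.60 per year
Combined annual = $2,071.32 + $1,144.80 + $2,893.68 + $2,199.60 = $8,309.40
Base monthly escrow = $8,309.40 ÷ 12 = $692.45
Shortage spread = $51.24 ÷ 12 = $4.27/mo
Adjusted monthly = $692.45 + $4.27 = $696.72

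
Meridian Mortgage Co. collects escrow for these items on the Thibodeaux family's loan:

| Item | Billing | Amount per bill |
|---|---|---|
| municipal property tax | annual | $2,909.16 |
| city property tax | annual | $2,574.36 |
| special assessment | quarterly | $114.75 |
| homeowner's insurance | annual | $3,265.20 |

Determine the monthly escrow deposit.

$767.31

Municipal property tax — $2,909.16
City property tax — $2,574.36
Special assessment — $114.75 × 4 = $459.00
Homeowner's insurance — $3,265.20
Total annual escrow = $9,207.72
Per month = $9,207.72 ÷ 12 = $767.31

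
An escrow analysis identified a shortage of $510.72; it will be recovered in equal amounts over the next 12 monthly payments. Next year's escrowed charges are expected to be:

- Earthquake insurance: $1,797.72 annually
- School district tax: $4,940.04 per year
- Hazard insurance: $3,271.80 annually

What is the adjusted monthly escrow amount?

Earthquake insurance: $1,797.72 per year
School district tax: $4,940.04 per year
Hazard insurance: $3,271.80 per year
Yearly total = $1,797.72 + $4,940.04 + $3,271.80 = $10,009.56
Monthly = $10,009.56 ÷ 12 = $834.13
Shortage spread = $510.72 / 12 = $42.56/mo
New monthly escrow = $834.13 + $42.56 = $876.69

$876.69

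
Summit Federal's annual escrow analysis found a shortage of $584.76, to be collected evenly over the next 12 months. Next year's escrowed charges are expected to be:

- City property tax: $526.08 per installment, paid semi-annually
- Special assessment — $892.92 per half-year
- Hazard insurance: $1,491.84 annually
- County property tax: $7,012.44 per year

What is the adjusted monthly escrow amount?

$993.92

City property tax = $526.08 × 2 = $1,052.16
Special assessment = $892.92 × 2 = $1,785.84
Hazard insurance = $1,491.84
County property tax = $7,012.44
Total annual escrow = $11,342.28
Per month = $11,342.28 ÷ 12 = $945.19
Shortage per month = $584.76 / 12 = $48.73
Adjusted monthly = $945.19 + $48.73 = $993.92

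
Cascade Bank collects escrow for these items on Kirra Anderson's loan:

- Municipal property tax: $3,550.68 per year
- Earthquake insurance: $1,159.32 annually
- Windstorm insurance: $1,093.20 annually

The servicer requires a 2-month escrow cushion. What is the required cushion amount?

$967.20

Municipal property tax = $3,550.68/yr
Earthquake insurance = $1,159.32/yr
Windstorm insurance = $1,093.20/yr
Total annual escrow = $5,803.20
Monthly escrow = $5,803.20 / 12 = $483.60
Cushion = 2 × $483.60 = $967.20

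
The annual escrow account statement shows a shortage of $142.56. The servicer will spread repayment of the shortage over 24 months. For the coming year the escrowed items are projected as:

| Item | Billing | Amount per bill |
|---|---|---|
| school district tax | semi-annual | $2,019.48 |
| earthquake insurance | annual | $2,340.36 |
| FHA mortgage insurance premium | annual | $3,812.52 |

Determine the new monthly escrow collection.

$855.26

School district tax = $2,019.48 × 2 = $4,038.96 per year
Earthquake insurance = $2,340.36 per year
FHA mortgage insurance premium = $3,812.52 per year
Combined annual = $4,038.96 + $2,340.36 + $3,812.52 = $10,191.84
Monthly escrow = $10,191.84 ÷ 12 = $849.32
Shortage spread = $142.56 / 24 = $5.94/mo
Adjusted monthly = $849.32 + $5.94 = $855.26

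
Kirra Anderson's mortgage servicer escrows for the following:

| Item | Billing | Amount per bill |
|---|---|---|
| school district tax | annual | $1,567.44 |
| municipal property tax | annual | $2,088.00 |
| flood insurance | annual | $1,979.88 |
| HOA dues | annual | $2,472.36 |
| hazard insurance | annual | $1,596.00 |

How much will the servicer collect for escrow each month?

School district tax: $1,567.44
Municipal property tax: $2,088.00
Flood insurance: $1,979.88
HOA dues: $2,472.36
Hazard insurance: $1,596.00
Total annual escrow = $1,567.44 + $2,088.00 + $1,979.88 + $2,472.36 + $1,596.00 = $9,703.68
Monthly = $9,703.68 ÷ 12 = $808.64

$808.64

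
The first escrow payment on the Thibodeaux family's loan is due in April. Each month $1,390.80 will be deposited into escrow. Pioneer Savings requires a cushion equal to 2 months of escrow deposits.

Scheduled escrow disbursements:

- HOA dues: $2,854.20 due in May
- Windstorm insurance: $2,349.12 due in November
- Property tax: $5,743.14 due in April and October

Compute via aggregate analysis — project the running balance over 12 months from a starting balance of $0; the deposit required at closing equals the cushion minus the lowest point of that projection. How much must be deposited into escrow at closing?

$8,597.34

Cushion = 2 × $1,390.80 = $2,781.60
Trial balance (start $0, +$1,390.80 each month, − disbursements):
  Apr: +$1,390.80 − $5,743.14 → -$4,352.34
  May: +$1,390.80 − $2,854.20 → -$5,815.74
  Jun: +$1,390.80 → -$4,424.94
  Jul: +$1,390.80 → -$3,034.14
  Aug: +$1,390.80 → -$1,643.34
  Sep: +$1,390.80 → -$252.54
  Oct: +$1,390.80 − $5,743.14 → -$4,604.88
  Nov: +$1,390.80 − $2,349.12 → -$5,563.20
  Dec: +$1,390.80 → -$4,172.40
  Jan: +$1,390.80 → -$2,781.60
  Feb: +$1,390.80 → -$1,390.80
  Mar: +$1,390.80 → $0.00
Lowest trial balance = -$5,815.74 (May)
Initial deposit = cushion − low point = $2,781.60 − (-$5,815.74) = $8,597.34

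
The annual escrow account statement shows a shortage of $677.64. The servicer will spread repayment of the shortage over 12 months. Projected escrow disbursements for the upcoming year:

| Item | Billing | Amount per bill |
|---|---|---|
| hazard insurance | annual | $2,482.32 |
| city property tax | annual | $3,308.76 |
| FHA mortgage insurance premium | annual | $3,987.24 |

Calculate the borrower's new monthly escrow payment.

Hazard insurance — $2,482.32 per year
City property tax — $3,308.76 per year
FHA mortgage insurance premium — $3,987.24 per year
Total annual escrow = $2,482.32 + $3,308.76 + $3,987.24 = $9,778.32
Base monthly escrow = $9,778.32 / 12 = $814.86
Shortage per month = $677.64 / 12 = $56.47
New monthly escrow = $814.86 + $56.47 = $871.33

$871.33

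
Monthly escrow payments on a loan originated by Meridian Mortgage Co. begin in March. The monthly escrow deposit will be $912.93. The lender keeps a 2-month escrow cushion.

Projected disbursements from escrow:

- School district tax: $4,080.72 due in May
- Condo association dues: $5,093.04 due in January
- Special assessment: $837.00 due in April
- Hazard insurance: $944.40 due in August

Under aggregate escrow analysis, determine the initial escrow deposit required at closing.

Cushion = 2 × $912.93 = $1,825.86
Trial balance (start $0, +$912.93 each month, − disbursements):
  Mar: +$912.93 → $912.93
  Apr: +$912.93 − $837.00 → $988.86
  May: +$912.93 − $4,080.72 → -$2,178.93
  Jun: +$912.93 → -$1,266.00
  Jul: +$912.93 → -$353.07
  Aug: +$912.93 − $944.40 → -$384.54
  Sep: +$912.93 → $528.39
  Oct: +$912.93 → $1,441.32
  Nov: +$912.93 → $2,354.25
  Dec: +$912.93 → $3,267.18
  Jan: +$912.93 − $5,093.04 → -$912.93
  Feb: +$912.93 → $0.00
Lowest trial balance = -$2,178.93 (May)
Initial deposit = cushion − low point = $1,825.86 − (-$2,178.93) = $4,004.79

$4,004.79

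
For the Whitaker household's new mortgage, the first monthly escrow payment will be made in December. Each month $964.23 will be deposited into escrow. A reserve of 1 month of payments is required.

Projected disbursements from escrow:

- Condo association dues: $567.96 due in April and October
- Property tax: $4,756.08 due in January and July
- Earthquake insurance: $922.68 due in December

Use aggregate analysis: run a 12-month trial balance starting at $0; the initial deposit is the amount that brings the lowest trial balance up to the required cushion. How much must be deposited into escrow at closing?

Cushion = 1 × $964.23 = $964.23
Trial balance (start $0, +$964.23 each month, − disbursements):
  Dec: +$964.23 − $922.68 → $41.55
  Jan: +$964.23 − $4,756.08 → -$3,750.30
  Feb: +$964.23 → -$2,786.07
  Mar: +$964.23 → -$1,821.84
  Apr: +$964.23 − $567.96 → -$1,425.57
  May: +$964.23 → -$461.34
  Jun: +$964.23 → $502.89
  Jul: +$964.23 − $4,756.08 → -$3,288.96
  Aug: +$964.23 → -$2,324.73
  Sep: +$964.23 → -$1,360.50
  Oct: +$964.23 − $567.96 → -$964.23
  Nov: +$964.23 → $0.00
Lowest trial balance = -$3,750.30 (Jan)
Initial deposit = cushion − low point = $964.23 − (-$3,750.30) = $4,714.53

$4,714.53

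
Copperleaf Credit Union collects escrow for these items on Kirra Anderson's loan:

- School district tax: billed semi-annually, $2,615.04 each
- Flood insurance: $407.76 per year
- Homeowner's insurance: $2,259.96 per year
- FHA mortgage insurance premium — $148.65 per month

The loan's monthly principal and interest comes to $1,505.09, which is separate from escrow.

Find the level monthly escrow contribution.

School district tax — $2,615.04 × 2 = $5,230.08 annually
Flood insurance — $407.76 annually
Homeowner's insurance — $2,259.96 annually
FHA mortgage insurance premium — $148.65 × 12 = $1,783.80 annually
Total annual escrow = $5,230.08 + $407.76 + $2,259.96 + $1,783.80 = $9,681.60
Monthly escrow = $9,681.60 ÷ 12 = $806.80

$806.80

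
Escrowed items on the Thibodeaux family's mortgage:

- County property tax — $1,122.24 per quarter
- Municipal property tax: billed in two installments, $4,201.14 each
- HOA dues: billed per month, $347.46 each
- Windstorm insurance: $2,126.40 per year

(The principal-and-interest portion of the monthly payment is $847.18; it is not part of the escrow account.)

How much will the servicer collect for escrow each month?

County property tax — $1,122.24 × 4 = $4,488.96 annually
Municipal property tax — $4,201.14 × 2 = $8,402.28 annually
HOA dues — $347.46 × 12 = $4,169.52 annually
Windstorm insurance — $2,126.40 annually
Yearly total = $4,488.96 + $8,402.28 + $4,169.52 + $2,126.40 = $19,187.16
Monthly escrow = $19,187.16 / 12 = $1,598.93

$1,598.93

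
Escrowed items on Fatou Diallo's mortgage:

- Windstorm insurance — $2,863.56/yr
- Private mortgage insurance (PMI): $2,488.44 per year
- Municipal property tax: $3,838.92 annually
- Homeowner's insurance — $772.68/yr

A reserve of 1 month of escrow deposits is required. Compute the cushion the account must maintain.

$830.30

Windstorm insurance: $2,863.56
Private mortgage insurance (PMI): $2,488.44
Municipal property tax: $3,838.92
Homeowner's insurance: $772.68
Total per year = $9,963.60
Base monthly escrow = $9,963.60 / 12 = $830.30
Cushion = 1 × $830.30 = $830.30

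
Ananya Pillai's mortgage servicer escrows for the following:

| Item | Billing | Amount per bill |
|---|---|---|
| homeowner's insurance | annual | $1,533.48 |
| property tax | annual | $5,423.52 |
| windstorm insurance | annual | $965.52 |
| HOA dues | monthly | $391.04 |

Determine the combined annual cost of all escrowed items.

$12,615.00

Homeowner's insurance — $1,533.48 annually
Property tax — $5,423.52 annually
Windstorm insurance — $965.52 annually
HOA dues — $391.04 × 12 = $4,692.48 annually
Total annual escrow = $1,533.48 + $5,423.52 + $965.52 + $4,692.48 = $12,615.00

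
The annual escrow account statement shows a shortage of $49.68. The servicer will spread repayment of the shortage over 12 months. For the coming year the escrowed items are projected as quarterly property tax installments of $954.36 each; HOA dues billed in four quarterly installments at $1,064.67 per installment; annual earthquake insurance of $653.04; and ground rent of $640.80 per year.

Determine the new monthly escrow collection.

$784.97

Property tax = $954.36 × 4 = $3,817.44
HOA dues = $1,064.67 × 4 = $4,258.68
Earthquake insurance = $653.04
Ground rent = $640.80
Annual escrow total = $3,817.44 + $4,258.68 + $653.04 + $640.80 = $9,369.96
Per month = $9,369.96 ÷ 12 = $780.83
Monthly shortage recovery: $49.68 ÷ 12 = $4.14
Adjusted monthly = $780.83 + $4.14 = $784.97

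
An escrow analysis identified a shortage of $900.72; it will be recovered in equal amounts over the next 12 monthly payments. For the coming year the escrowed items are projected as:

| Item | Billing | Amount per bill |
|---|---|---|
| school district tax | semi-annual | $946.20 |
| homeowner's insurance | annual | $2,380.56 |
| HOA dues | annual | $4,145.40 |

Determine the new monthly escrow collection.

$776.59

School district tax: $946.20 × 2 = $1,892.40
Homeowner's insurance: $2,380.56
HOA dues: $4,145.40
Combined annual = $1,892.40 + $2,380.56 + $4,145.40 = $8,418.36
Monthly = $8,418.36 / 12 = $701.53
Monthly shortage recovery: $900.72 ÷ 12 = $75.06
Adjusted monthly = $701.53 + $75.06 = $776.59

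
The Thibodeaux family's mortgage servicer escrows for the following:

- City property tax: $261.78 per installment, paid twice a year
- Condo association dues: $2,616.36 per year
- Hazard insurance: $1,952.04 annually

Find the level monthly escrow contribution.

City property tax: $261.78 × 2 = $523.56
Condo association dues: $2,616.36
Hazard insurance: $1,952.04
Yearly total = $5,091.96
Monthly escrow = $5,091.96 / 12 = $424.33

$424.33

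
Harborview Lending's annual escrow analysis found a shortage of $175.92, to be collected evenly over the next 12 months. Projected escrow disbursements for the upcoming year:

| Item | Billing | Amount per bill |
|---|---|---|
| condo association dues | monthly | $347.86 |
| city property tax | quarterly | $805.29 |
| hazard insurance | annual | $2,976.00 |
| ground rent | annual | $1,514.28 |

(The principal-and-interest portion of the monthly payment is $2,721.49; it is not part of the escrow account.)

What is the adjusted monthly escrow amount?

Condo association dues: $347.86 × 12 = $4,174.32/yr
City property tax: $805.29 × 4 = $3,221.16/yr
Hazard insurance: $2,976.00/yr
Ground rent: $1,514.28/yr
Total per year = $4,174.32 + $3,221.16 + $2,976.00 + $1,514.28 = $11,885.76
Per month = $11,885.76 / 12 = $990.48
Shortage spread = $175.92 ÷ 12 = $14.66/mo
New monthly escrow = $990.48 + $14.66 = $1,005.14

$1,005.14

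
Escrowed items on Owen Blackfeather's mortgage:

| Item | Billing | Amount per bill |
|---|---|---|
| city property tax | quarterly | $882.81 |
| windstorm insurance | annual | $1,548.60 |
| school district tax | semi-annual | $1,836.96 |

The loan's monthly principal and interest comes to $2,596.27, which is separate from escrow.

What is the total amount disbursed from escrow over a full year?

City property tax: $882.81 × 4 = $3,531.24/yr
Windstorm insurance: $1,548.60/yr
School district tax: $1,836.96 × 2 = $3,673.92/yr
Annual escrow total = $3,531.24 + $1,548.60 + $3,673.92 = $8,753.76

$8,753.76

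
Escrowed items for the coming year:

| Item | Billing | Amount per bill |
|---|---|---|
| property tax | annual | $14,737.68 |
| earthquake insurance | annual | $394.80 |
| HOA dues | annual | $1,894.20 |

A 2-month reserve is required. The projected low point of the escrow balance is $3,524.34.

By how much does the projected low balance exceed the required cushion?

Property tax: $14,737.68 annually
Earthquake insurance: $394.80 annually
HOA dues: $1,894.20 annually
Total per year = $17,026.68
Monthly escrow = $17,026.68 / 12 = $1,418.89
Required cushion = 2 × $1,418.89 = $2,837.78
Surplus = $3,524.34 − $2,837.78 = $686.56

$686.56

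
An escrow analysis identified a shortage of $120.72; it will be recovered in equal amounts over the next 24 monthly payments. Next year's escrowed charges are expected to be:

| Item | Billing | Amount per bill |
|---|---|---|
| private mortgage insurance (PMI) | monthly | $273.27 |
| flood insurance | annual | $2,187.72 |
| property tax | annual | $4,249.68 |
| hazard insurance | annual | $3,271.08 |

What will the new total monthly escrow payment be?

Private mortgage insurance (PMI): $273.27 × 12 = $3,279.24/yr
Flood insurance: $2,187.72/yr
Property tax: $4,249.68/yr
Hazard insurance: $3,271.08/yr
Total per year = $3,279.24 + $2,187.72 + $4,249.68 + $3,271.08 = $12,987.72
Monthly escrow = $12,987.72 / 12 = $1,082.31
Monthly shortage recovery: $120.72 ÷ 24 = $5.03
Adjusted monthly = $1,082.31 + $5.03 = $1,087.34

$1,087.34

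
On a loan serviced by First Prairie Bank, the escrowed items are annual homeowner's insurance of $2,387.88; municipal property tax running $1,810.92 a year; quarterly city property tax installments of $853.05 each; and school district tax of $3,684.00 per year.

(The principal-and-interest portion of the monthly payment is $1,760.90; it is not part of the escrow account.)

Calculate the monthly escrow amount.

$941.25

Homeowner's insurance — $2,387.88
Municipal property tax — $1,810.92
City property tax — $853.05 × 4 = $3,412.20
School district tax — $3,684.00
Yearly total = $2,387.88 + $1,810.92 + $3,412.20 + $3,684.00 = $11,295.00
Monthly = $11,295.00 / 12 = $941.25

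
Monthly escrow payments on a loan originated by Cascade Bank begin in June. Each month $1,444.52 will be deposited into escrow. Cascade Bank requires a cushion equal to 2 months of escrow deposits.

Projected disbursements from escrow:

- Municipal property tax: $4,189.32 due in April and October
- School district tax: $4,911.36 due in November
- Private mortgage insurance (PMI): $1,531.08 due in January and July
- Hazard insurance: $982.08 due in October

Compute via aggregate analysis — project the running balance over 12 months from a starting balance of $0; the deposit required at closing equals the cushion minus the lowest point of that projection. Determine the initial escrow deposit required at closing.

$5,835.76

Cushion = 2 × $1,444.52 = $2,889.04
Trial balance (start $0, +$1,444.52 each month, − disbursements):
  Jun: +$1,444.52 → $1,444.52
  Jul: +$1,444.52 − $1,531.08 → $1,357.96
  Aug: +$1,444.52 → $2,802.48
  Sep: +$1,444.52 → $4,247.00
  Oct: +$1,444.52 − $5,171.40 → $520.12
  Nov: +$1,444.52 − $4,911.36 → -$2,946.72
  Dec: +$1,444.52 → -$1,502.20
  Jan: +$1,444.52 − $1,531.08 → -$1,588.76
  Feb: +$1,444.52 → -$144.24
  Mar: +$1,444.52 → $1,300.28
  Apr: +$1,444.52 − $4,189.32 → -$1,444.52
  May: +$1,444.52 → $0.00
Lowest trial balance = -$2,946.72 (Nov)
Initial deposit = cushion − low point = $2,889.04 − (-$2,946.72) = $5,835.76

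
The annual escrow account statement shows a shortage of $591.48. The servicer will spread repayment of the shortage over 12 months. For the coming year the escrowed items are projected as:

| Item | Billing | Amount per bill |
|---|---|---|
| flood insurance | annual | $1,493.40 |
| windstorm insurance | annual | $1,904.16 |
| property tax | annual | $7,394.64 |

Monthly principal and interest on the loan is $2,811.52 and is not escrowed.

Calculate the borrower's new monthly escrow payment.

Flood insurance — $1,493.40
Windstorm insurance — $1,904.16
Property tax — $7,394.64
Combined annual = $1,493.40 + $1,904.16 + $7,394.64 = $10,792.20
Per month = $10,792.20 / 12 = $899.35
Shortage spread = $591.48 ÷ 12 = $49.29/mo
Adjusted monthly = $899.35 + $49.29 = $948.64

$948.64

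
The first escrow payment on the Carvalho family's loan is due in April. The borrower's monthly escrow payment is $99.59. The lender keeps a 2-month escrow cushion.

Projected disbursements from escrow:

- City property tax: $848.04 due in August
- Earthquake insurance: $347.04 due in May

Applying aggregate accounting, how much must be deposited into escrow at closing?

$896.31

Cushion = 2 × $99.59 = $199.18
Trial balance (start $0, +$99.59 each month, − disbursements):
  Apr: +$99.59 → $99.59
  May: +$99.59 − $347.04 → -$147.86
  Jun: +$99.59 → -$48.27
  Jul: +$99.59 → $51.32
  Aug: +$99.59 − $848.04 → -$697.13
  Sep: +$99.59 → -$597.54
  Oct: +$99.59 → -$497.95
  Nov: +$99.59 → -$398.36
  Dec: +$99.59 → -$298.77
  Jan: +$99.59 → -$199.18
  Feb: +$99.59 → -$99.59
  Mar: +$99.59 → $0.00
Lowest trial balance = -$697.13 (Aug)
Initial deposit = cushion − low point = $199.18 − (-$697.13) = $896.31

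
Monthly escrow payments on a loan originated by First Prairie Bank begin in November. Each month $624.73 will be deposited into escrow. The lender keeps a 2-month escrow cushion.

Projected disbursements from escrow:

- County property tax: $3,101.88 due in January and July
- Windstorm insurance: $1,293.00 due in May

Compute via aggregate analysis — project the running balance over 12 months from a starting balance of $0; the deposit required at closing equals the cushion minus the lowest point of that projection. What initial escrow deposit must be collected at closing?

Cushion = 2 × $624.73 = $1,249.46
Trial balance (start $0, +$624.73 each month, − disbursements):
  Nov: +$624.73 → $624.73
  Dec: +$624.73 → $1,249.46
  Jan: +$624.73 − $3,101.88 → -$1,227.69
  Feb: +$624.73 → -$602.96
  Mar: +$624.73 → $21.77
  Apr: +$624.73 → $646.50
  May: +$624.73 − $1,293.00 → -$21.77
  Jun: +$624.73 → $602.96
  Jul: +$624.73 − $3,101.88 → -$1,874.19
  Aug: +$624.73 → -$1,249.46
  Sep: +$624.73 → -$624.73
  Oct: +$624.73 → $0.00
Lowest trial balance = -$1,874.19 (Jul)
Initial deposit = cushion − low point = $1,249.46 − (-$1,874.19) = $3,123.65

$3,123.65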